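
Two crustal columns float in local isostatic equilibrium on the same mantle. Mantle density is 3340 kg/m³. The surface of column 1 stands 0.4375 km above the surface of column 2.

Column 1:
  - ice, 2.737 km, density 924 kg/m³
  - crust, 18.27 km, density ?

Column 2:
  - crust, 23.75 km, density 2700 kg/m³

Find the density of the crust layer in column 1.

2790 kg/m³

Take the compensation level at the base of the deeper column (depth z_c below the surface of column 1) and equate Σ ρ_i t_i down to z_c; mantle fills any gap and the z_c terms cancel.
Column 1: 2.737×924 + 18.27×ρ + (z_c − 21.007)×3340
Column 2: 0.4375×0 + 23.75×2700 + (z_c − 0.4375 − 23.75)×3340
The z_c×3340 term appears on both sides and cancels. Collect the known terms of each column as K = Σ(ρt)_known − 3340 × (depth of known layers): K_1 = 2528.988 − 3340×21.007 = −67634.392; K_2 = 64125 − 3340×(0.4375 + 23.75) = −16661.25.
Balance: K_1 + 18.27×ρ = K_2, so ρ = (K_2 − K_1)/18.27 = 50973.1/18.27 = 2790 kg/m³.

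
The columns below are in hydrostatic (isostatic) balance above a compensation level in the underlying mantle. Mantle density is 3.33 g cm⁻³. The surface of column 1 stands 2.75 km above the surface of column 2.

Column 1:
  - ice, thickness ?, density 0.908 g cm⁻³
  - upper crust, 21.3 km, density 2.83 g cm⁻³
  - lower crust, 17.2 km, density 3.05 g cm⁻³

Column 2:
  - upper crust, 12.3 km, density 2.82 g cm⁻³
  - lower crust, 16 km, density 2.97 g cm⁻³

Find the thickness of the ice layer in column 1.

2.36 km

Take the compensation level at the base of the deeper column (depth z_c below the surface of column 1) and equate Σ ρ_i t_i down to z_c; mantle fills any gap and the z_c terms cancel.
Column 1: x×0.908 + 21.3×2.83 + 17.2×3.05 + (z_c − 38.5 − x)×3.33
Column 2: 2.75×0 + 12.3×2.82 + 16×2.97 + (z_c − 2.75 − 28.3)×3.33
The z_c×3.33 term appears on both sides and cancels. Collect the known terms of each column as K = Σ(ρt)_known − 3.33 × (depth of known layers): K_1 = 112.739 − 3.33×38.5 = −15.466; K_2 = 82.206 − 3.33×(2.75 + 28.3) = −21.1905.
Balance: K_1 − x×(3.33 − 0.908) = K_2, so x = (K_1 − K_2)/(3.33 − 0.908) = 5.7245/2.422 = 2.36 km.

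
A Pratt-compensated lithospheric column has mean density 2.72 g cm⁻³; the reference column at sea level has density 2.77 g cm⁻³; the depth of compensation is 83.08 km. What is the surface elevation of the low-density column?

1.53 km

ρ_ref D = ρ (D + h) → h = D (ρ_ref − ρ)/ρ.
h = 83.08 km × (2.77 − 2.72)/2.72 = 1.53 km.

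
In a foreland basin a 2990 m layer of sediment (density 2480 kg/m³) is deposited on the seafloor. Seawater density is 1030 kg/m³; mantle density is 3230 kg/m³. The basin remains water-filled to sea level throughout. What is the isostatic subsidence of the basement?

1970 m

Submarine loading: the sediment displaces seawater, and the subsidence is in turn flooded, so s (ρ_m − ρ_w) = t (ρ_sed − ρ_w).
s = 2990 m × (2480 − 1030) / (3230 − 1030) = 1970 m.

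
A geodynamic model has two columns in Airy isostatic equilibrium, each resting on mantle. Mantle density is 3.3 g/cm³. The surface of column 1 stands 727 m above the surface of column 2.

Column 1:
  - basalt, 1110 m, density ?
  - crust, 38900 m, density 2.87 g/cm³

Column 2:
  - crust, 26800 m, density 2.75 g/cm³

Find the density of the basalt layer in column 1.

2.93 g/cm³

Take the compensation level at the base of the deeper column (depth z_c below the surface of column 1) and equate Σ ρ_i t_i down to z_c; mantle fills any gap and the z_c terms cancel.
Column 1: 1110×ρ + 38900×2.87 + (z_c − 40010)×3.3
Column 2: 727×0 + 26800×2.75 + (z_c − 727 − 26800)×3.3
The z_c×3.3 term appears on both sides and cancels. Collect the known terms of each column as K = Σ(ρt)_known − 3.3 × (depth of known layers): K_1 = 111643 − 3.3×40010 = −20390; K_2 = 73700 − 3.3×(727 + 26800) = −17139.1.
Balance: K_1 + 1110×ρ = K_2, so ρ = (K_2 − K_1)/1110 = 3250.9/1110 = 2.93 g/cm³.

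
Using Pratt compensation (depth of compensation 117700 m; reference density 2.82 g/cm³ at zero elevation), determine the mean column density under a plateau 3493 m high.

Pratt balance: ρ_ref D = ρ (D + h).
ρ = ρ_ref D/(D + h) = 2.82 × 117700 m/(117700 m + 3493 m) = 2.74 g/cm³.

2.74 g/cm³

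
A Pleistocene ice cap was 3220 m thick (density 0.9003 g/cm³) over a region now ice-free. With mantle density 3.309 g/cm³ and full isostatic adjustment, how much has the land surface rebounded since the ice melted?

Removing the load lets mantle flow back in; uplift u satisfies ρ_ice t = ρ_m u.
u = t ρ_ice/ρ_m = 3220 m × 0.9003/3.309 = 876 m.

876 m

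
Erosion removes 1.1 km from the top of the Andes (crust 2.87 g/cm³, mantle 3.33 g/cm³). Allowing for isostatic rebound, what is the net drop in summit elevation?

Rebound u = e ρ_c/ρ_m = 1.1 km × 2.87/3.33 = 0.948 km.
Net surface drop = e − u = 1.1 km − 0.948 km = e (ρ_m − ρ_c)/ρ_m = 0.152 km.

0.152 km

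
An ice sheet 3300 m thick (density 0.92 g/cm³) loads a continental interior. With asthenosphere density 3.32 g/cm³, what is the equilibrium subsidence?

914 m

Balancing pressure at the compensation depth: the ice load ρ_ice t is balanced by mantle displaced below, ρ_m s.
s = t ρ_ice / ρ_m = 3300 m × 0.92/3.32 = 914 m.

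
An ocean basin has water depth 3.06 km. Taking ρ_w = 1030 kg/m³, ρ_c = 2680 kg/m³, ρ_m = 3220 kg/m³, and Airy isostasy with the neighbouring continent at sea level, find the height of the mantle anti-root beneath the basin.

9.35 km

In Airy isostatic equilibrium: replacing crust with seawater at the top is compensated by replacing crust with mantle at the base: d (ρ_c − ρ_w) = a (ρ_m − ρ_c).
a = d (ρ_c − ρ_w)/(ρ_m − ρ_c) = 3.06 km × 1650/540 = 9.35 km.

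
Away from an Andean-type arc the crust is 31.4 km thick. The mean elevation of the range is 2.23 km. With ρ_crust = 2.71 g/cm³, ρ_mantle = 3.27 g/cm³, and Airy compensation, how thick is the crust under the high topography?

Root depth r = h ρ_c / (ρ_m − ρ_c) = 2.23 km × 2.71 / 0.56 = 10.79 km.
Total thickness = T + h + r = 31.4 km + 2.23 km + 10.79 km = 44.4 km.

44.4 km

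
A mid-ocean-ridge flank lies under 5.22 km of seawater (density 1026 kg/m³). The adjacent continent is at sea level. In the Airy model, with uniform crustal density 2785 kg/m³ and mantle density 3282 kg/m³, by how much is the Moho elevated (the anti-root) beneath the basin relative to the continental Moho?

18.5 km

Balancing pressure at the compensation depth: replacing crust with seawater at the top is compensated by replacing crust with mantle at the base: d (ρ_c − ρ_w) = a (ρ_m − ρ_c).
a = d (ρ_c − ρ_w)/(ρ_m − ρ_c) = 5.22 km × 1759/497 = 18.5 km.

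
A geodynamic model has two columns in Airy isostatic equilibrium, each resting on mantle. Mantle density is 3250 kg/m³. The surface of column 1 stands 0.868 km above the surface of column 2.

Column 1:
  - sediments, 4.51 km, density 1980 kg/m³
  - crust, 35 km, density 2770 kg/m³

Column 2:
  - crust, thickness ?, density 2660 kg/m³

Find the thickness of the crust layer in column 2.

Take the compensation level at the base of the deeper column (depth z_c below the surface of column 1) and equate Σ ρ_i t_i down to z_c; mantle fills any gap and the z_c terms cancel.
Column 1: 4.51×1980 + 35×2770 + (z_c − 39.51)×3250
Column 2: 0.868×0 + x×2660 + (z_c − 0.868 − 0 − x)×3250
The z_c×3250 term appears on both sides and cancels. Collect the known terms of each column as K = Σ(ρt)_known − 3250 × (depth of known layers): K_1 = 105879.8 − 3250×39.51 = −22527.7; K_2 = 0 − 3250×(0.868 + 0) = −2821.
Balance: K_1 = K_2 − x×(3250 − 2660), so x = (K_2 − K_1)/(3250 − 2660) = 19706.7/590 = 33.4 km.

33.4 km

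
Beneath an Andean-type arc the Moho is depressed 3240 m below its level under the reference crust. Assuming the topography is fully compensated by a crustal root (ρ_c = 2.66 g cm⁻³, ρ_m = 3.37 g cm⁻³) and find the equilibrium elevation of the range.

865 m

By Archimedes' principle applied to the lithosphere: ρ_c h = (ρ_m − ρ_c) r.
h = r (ρ_m − ρ_c) / ρ_c = 3240 m × (3.37 − 2.66) / 2.66 = 865 m.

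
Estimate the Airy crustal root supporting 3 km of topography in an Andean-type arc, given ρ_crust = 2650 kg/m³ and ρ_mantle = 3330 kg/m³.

11.7 km

By Archimedes' principle applied to the lithosphere: the weight of the topography is balanced by the buoyancy of the root, ρ_c h = (ρ_m − ρ_c) r.
r = h · ρ_c / (ρ_m − ρ_c) = 3 km × 2650 / (3330 − 2650) = 11.7 km.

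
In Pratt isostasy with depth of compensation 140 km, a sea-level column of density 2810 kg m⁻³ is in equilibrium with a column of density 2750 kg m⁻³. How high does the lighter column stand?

3.05 km

ρ_ref D = ρ (D + h) → h = D (ρ_ref − ρ)/ρ.
h = 140 km × (2810 − 2750)/2750 = 3.05 km.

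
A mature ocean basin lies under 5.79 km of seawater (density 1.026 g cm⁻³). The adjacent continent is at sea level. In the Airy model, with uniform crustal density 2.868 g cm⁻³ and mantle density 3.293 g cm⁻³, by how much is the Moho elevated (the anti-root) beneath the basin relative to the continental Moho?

25.1 km

For local isostatic compensation: replacing crust with seawater at the top is compensated by replacing crust with mantle at the base: d (ρ_c − ρ_w) = a (ρ_m − ρ_c).
a = d (ρ_c − ρ_w)/(ρ_m − ρ_c) = 5.79 km × 1.842/0.425 = 25.1 km.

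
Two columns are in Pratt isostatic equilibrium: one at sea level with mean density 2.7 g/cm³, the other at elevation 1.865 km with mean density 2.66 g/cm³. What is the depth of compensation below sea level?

124 km

ρ_ref D = ρ (D + h) → D (ρ_ref − ρ) = ρ h.
D = ρ h/(ρ_ref − ρ) = 2.66 × 1.865 km/(2.7 − 2.66) = 124 km.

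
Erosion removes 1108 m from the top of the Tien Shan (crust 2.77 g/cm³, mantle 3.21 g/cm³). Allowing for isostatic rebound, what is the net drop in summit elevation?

152 m

Rebound u = e ρ_c/ρ_m = 1108 m × 2.77/3.21 = 956.1 m.
Net surface drop = e − u = 1108 m − 956.1 m = e (ρ_m − ρ_c)/ρ_m = 152 m.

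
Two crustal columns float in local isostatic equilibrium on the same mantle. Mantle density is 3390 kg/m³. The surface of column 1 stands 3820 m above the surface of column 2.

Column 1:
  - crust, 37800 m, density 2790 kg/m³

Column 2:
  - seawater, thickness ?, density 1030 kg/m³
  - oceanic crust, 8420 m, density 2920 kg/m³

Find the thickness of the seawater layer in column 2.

Take the compensation level at the base of the deeper column (depth z_c below the surface of column 1) and equate Σ ρ_i t_i down to z_c; mantle fills any gap and the z_c terms cancel.
Column 1: 37800×2790 + (z_c − 37800)×3390
Column 2: 3820×0 + x×1030 + 8420×2920 + (z_c − 3820 − 8420 − x)×3390
The z_c×3390 term appears on both sides and cancels. Collect the known terms of each column as K = Σ(ρt)_known − 3390 × (depth of known layers): K_1 = 105462000 − 3390×37800 = −22680000; K_2 = 24586400 − 3390×(3820 + 8420) = −16907200.
Balance: K_1 = K_2 − x×(3390 − 1030), so x = (K_2 − K_1)/(3390 − 1030) = 5772800/2360 = 2450 m.

2450 m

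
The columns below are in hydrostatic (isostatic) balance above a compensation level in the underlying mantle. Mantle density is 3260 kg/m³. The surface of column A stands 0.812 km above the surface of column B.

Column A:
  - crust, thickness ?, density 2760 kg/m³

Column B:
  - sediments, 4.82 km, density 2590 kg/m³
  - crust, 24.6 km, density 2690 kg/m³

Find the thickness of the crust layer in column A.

Take the compensation level at the base of the deeper column (depth z_c below the surface of column A) and equate Σ ρ_i t_i down to z_c; mantle fills any gap and the z_c terms cancel.
Column A: x×2760 + (z_c − 0 − x)×3260
Column B: 0.812×0 + 4.82×2590 + 24.6×2690 + (z_c − 0.812 − 29.42)×3260
The z_c×3260 term appears on both sides and cancels. Collect the known terms of each column as K = Σ(ρt)_known − 3260 × (depth of known layers): K_A = 0 − 3260×0 = 0; K_B = 78657.8 − 3260×(0.812 + 29.42) = −19898.52.
Balance: K_A − x×(3260 − 2760) = K_B, so x = (K_A − K_B)/(3260 − 2760) = 19898.5/500 = 39.8 km.

39.8 km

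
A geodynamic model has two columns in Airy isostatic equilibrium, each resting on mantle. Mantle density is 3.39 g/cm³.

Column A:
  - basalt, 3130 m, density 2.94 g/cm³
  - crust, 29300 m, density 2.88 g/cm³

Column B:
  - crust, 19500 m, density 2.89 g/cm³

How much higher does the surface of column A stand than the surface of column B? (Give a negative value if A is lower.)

For any compensation level in the mantle, the mantle terms cancel and isostasy reduces to e = (Σt_A − Σt_B) − (Σ(ρt)_A − Σ(ρt)_B) / ρ_m.
Σt_A = 32430 m; Σt_B = 19500 m; Σ(ρt)_A = 93586.2; Σ(ρt)_B = 56355 (in m·g/cm³).
e = (32430 − 19500) − (93586.2 − 56355) / 3.39 = 1950 m.

1950 m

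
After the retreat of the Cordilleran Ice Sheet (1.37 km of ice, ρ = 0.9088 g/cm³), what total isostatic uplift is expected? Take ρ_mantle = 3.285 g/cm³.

0.379 km

Removing the load lets mantle flow back in; uplift u satisfies ρ_ice t = ρ_m u.
u = t ρ_ice/ρ_m = 1.37 km × 0.9088/3.285 = 0.379 km.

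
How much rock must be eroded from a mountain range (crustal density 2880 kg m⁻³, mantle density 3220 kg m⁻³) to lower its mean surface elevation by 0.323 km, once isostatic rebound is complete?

Net drop Δ = e − u = e − e ρ_c/ρ_m = e (ρ_m − ρ_c)/ρ_m.
e = Δ ρ_m/(ρ_m − ρ_c) = 0.323 km × 3220/340 = 3.06 km.

3.06 km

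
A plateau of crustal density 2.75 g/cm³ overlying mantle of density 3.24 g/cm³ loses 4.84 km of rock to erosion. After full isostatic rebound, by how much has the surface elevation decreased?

Rebound u = e ρ_c/ρ_m = 4.84 km × 2.75/3.24 = 4.108 km.
Net surface drop = e − u = 4.84 km − 4.108 km = e (ρ_m − ρ_c)/ρ_m = 0.732 km.

0.732 km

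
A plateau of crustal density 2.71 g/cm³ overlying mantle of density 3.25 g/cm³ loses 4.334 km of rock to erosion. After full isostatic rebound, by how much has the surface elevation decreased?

0.72 km

Rebound u = e ρ_c/ρ_m = 4.334 km × 2.71/3.25 = 3.614 km.
Net surface drop = e − u = 4.334 km − 3.614 km = e (ρ_m − ρ_c)/ρ_m = 0.72 km.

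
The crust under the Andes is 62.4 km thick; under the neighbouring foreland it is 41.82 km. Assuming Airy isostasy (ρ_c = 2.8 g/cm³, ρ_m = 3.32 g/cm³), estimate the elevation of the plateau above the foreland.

Excess crust Δ = 62.4 km − 41.82 km = 20.58 km, split between elevation h and root r with h + r = Δ.
Airy balance ρ_c h = (ρ_m − ρ_c) r gives r = h ρ_c/(ρ_m − ρ_c), so h (1 + ρ_c/(ρ_m − ρ_c)) = Δ, i.e. h = Δ (ρ_m − ρ_c)/ρ_m.
h = 20.58 km × 0.52/3.32 = 3.22 km.

3.22 km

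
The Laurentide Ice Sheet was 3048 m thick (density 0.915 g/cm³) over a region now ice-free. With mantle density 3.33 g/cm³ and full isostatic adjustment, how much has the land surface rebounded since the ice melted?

838 m

Removing the load lets mantle flow back in; uplift u satisfies ρ_ice t = ρ_m u.
u = t ρ_ice/ρ_m = 3048 m × 0.915/3.33 = 838 m.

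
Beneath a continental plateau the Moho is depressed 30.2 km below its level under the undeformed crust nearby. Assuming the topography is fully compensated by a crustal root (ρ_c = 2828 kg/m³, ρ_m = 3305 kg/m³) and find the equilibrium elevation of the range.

5.09 km

Isostatic balance requires: ρ_c h = (ρ_m − ρ_c) r.
h = r (ρ_m − ρ_c) / ρ_c = 30.2 km × (3305 − 2828) / 2828 = 5.09 km.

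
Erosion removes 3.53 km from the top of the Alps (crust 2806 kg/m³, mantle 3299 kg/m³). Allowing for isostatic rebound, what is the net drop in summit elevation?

Rebound u = e ρ_c/ρ_m = 3.53 km × 2806/3299 = 3.002 km.
Net surface drop = e − u = 3.53 km − 3.002 km = e (ρ_m − ρ_c)/ρ_m = 0.528 km.

0.528 km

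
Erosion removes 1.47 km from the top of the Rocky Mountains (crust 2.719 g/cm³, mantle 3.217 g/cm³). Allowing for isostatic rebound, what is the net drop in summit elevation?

0.228 km

Rebound u = e ρ_c/ρ_m = 1.47 km × 2.719/3.217 = 1.242 km.
Net surface drop = e − u = 1.47 km − 1.242 km = e (ρ_m − ρ_c)/ρ_m = 0.228 km.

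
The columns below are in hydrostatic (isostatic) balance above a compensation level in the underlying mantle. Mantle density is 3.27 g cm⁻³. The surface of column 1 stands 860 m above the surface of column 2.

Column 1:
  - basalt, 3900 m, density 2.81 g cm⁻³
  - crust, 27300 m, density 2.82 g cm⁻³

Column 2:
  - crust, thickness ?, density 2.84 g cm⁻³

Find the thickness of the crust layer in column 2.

26200 m

Take the compensation level at the base of the deeper column (depth z_c below the surface of column 1) and equate Σ ρ_i t_i down to z_c; mantle fills any gap and the z_c terms cancel.
Column 1: 3900×2.81 + 27300×2.82 + (z_c − 31200)×3.27
Column 2: 860×0 + x×2.84 + (z_c − 860 − 0 − x)×3.27
The z_c×3.27 term appears on both sides and cancels. Collect the known terms of each column as K = Σ(ρt)_known − 3.27 × (depth of known layers): K_1 = 87945 − 3.27×31200 = −14079; K_2 = 0 − 3.27×(860 + 0) = −2812.2.
Balance: K_1 = K_2 − x×(3.27 − 2.84), so x = (K_2 − K_1)/(3.27 − 2.84) = 11266.8/0.43 = 26200 m.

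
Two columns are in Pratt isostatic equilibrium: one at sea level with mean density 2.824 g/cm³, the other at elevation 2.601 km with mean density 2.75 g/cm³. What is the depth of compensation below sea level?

96.7 km

ρ_ref D = ρ (D + h) → D (ρ_ref − ρ) = ρ h.
D = ρ h/(ρ_ref − ρ) = 2.75 × 2.601 km/(2.824 − 2.75) = 96.7 km.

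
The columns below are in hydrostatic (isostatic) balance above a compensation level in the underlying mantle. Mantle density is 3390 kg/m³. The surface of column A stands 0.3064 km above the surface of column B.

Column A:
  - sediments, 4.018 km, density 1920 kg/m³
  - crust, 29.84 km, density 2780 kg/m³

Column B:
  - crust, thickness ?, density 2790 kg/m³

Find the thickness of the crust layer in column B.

38.5 km

Take the compensation level at the base of the deeper column (depth z_c below the surface of column A) and equate Σ ρ_i t_i down to z_c; mantle fills any gap and the z_c terms cancel.
Column A: 4.018×1920 + 29.84×2780 + (z_c − 33.858)×3390
Column B: 0.3064×0 + x×2790 + (z_c − 0.3064 − 0 − x)×3390
The z_c×3390 term appears on both sides and cancels. Collect the known terms of each column as K = Σ(ρt)_known − 3390 × (depth of known layers): K_A = 90669.76 − 3390×33.858 = −24108.86; K_B = 0 − 3390×(0.3064 + 0) = −1038.696.
Balance: K_A = K_B − x×(3390 − 2790), so x = (K_B − K_A)/(3390 − 2790) = 23070.2/600 = 38.5 km.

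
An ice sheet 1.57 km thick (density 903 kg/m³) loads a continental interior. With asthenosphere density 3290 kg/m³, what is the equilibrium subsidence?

0.431 km

By Archimedes' principle applied to the lithosphere: the ice load ρ_ice t is balanced by mantle displaced below, ρ_m s.
s = t ρ_ice / ρ_m = 1.57 km × 903/3290 = 0.431 km.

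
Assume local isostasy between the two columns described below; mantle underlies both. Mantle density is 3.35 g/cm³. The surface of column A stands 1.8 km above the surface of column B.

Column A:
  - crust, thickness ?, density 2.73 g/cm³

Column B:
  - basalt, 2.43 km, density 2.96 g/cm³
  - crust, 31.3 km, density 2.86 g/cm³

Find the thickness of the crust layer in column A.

Take the compensation level at the base of the deeper column (depth z_c below the surface of column A) and equate Σ ρ_i t_i down to z_c; mantle fills any gap and the z_c terms cancel.
Column A: x×2.73 + (z_c − 0 − x)×3.35
Column B: 1.8×0 + 2.43×2.96 + 31.3×2.86 + (z_c − 1.8 − 33.73)×3.35
The z_c×3.35 term appears on both sides and cancels. Collect the known terms of each column as K = Σ(ρt)_known − 3.35 × (depth of known layers): K_A = 0 − 3.35×0 = 0; K_B = 96.7108 − 3.35×(1.8 + 33.73) = −22.3147.
Balance: K_A − x×(3.35 − 2.73) = K_B, so x = (K_A − K_B)/(3.35 − 2.73) = 22.3147/0.62 = 36 km.

36 km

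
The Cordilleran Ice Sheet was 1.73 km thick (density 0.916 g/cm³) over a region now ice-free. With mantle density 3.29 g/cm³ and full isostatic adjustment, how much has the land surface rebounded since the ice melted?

0.482 km

Removing the load lets mantle flow back in; uplift u satisfies ρ_ice t = ρ_m u.
u = t ρ_ice/ρ_m = 1.73 km × 0.916/3.29 = 0.482 km.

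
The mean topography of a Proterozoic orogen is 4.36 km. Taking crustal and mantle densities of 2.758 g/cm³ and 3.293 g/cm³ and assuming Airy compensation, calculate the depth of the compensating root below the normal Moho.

22.5 km

Equating mass per unit area of the two columns: the weight of the topography is balanced by the buoyancy of the root, ρ_c h = (ρ_m − ρ_c) r.
r = h · ρ_c / (ρ_m − ρ_c) = 4.36 km × 2.758 / (3.293 − 2.758) = 22.5 km.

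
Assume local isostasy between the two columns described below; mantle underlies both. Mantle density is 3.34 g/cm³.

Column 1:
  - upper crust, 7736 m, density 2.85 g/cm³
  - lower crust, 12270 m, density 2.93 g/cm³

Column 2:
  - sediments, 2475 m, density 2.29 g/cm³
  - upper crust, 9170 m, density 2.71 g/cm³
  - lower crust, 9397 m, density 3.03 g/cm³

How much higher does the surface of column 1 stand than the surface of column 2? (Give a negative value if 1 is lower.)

−739 m

For any compensation level in the mantle, the mantle terms cancel and isostasy reduces to e = (Σt_1 − Σt_2) − (Σ(ρt)_1 − Σ(ρt)_2) / ρ_m.
Σt_1 = 20006 m; Σt_2 = 21042 m; Σ(ρt)_1 = 57998.7; Σ(ρt)_2 = 58991.36 (in m·g/cm³).
e = (20006 − 21042) − (57998.7 − 58991.36) / 3.34 = −739 m.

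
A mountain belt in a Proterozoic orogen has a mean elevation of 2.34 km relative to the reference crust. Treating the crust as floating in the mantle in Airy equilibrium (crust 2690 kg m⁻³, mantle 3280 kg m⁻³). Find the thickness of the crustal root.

10.7 km

Balancing pressure at the compensation depth: the weight of the topography is balanced by the buoyancy of the root, ρ_c h = (ρ_m − ρ_c) r.
r = h · ρ_c / (ρ_m − ρ_c) = 2.34 km × 2690 / (3280 − 2690) = 10.7 km.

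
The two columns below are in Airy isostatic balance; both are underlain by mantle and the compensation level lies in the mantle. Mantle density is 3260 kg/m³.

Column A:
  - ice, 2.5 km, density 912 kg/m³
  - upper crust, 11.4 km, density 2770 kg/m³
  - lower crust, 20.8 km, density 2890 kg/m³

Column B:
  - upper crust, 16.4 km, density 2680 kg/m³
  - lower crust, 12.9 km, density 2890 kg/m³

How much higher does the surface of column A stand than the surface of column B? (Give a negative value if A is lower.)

1.49 km

For any compensation level in the mantle, the mantle terms cancel and isostasy reduces to e = (Σt_A − Σt_B) − (Σ(ρt)_A − Σ(ρt)_B) / ρ_m.
Σt_A = 34.7 km; Σt_B = 29.3 km; Σ(ρt)_A = 93970; Σ(ρt)_B = 81233 (in km·kg/m³).
e = (34.7 − 29.3) − (93970 − 81233) / 3260 = 1.49 km.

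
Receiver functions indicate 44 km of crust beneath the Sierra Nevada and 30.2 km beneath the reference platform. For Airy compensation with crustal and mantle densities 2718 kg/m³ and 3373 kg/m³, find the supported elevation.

2.68 km

Excess crust Δ = 44 km − 30.2 km = 13.8 km, split between elevation h and root r with h + r = Δ.
Airy balance ρ_c h = (ρ_m − ρ_c) r gives r = h ρ_c/(ρ_m − ρ_c), so h (1 + ρ_c/(ρ_m − ρ_c)) = Δ, i.e. h = Δ (ρ_m − ρ_c)/ρ_m.
h = 13.8 km × 655/3373 = 2.68 km.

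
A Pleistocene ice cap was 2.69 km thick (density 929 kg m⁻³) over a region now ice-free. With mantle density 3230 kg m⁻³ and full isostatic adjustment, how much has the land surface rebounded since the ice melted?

Removing the load lets mantle flow back in; uplift u satisfies ρ_ice t = ρ_m u.
u = t ρ_ice/ρ_m = 2.69 km × 929/3230 = 0.774 km.

0.774 km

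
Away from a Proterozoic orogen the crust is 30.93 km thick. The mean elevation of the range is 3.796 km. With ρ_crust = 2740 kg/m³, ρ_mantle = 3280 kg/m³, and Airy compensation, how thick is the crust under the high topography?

54 km

Root depth r = h ρ_c / (ρ_m − ρ_c) = 3.796 km × 2740 / 540 = 19.26 km.
Total thickness = T + h + r = 30.93 km + 3.796 km + 19.26 km = 54 km.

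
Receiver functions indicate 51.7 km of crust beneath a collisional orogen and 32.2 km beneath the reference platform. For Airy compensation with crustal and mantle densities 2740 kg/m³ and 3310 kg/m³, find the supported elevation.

Excess crust Δ = 51.7 km − 32.2 km = 19.5 km, split between elevation h and root r with h + r = Δ.
Airy balance ρ_c h = (ρ_m − ρ_c) r gives r = h ρ_c/(ρ_m − ρ_c), so h (1 + ρ_c/(ρ_m − ρ_c)) = Δ, i.e. h = Δ (ρ_m − ρ_c)/ρ_m.
h = 19.5 km × 570/3310 = 3.36 km.

3.36 km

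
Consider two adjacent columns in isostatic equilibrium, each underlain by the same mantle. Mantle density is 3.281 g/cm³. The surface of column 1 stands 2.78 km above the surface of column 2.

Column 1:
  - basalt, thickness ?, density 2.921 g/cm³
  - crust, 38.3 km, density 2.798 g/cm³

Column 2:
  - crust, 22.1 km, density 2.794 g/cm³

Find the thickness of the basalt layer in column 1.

Take the compensation level at the base of the deeper column (depth z_c below the surface of column 1) and equate Σ ρ_i t_i down to z_c; mantle fills any gap and the z_c terms cancel.
Column 1: x×2.921 + 38.3×2.798 + (z_c − 38.3 − x)×3.281
Column 2: 2.78×0 + 22.1×2.794 + (z_c − 2.78 − 22.1)×3.281
The z_c×3.281 term appears on both sides and cancels. Collect the known terms of each column as K = Σ(ρt)_known − 3.281 × (depth of known layers): K_1 = 107.1634 − 3.281×38.3 = −18.4989; K_2 = 61.7474 − 3.281×(2.78 + 22.1) = −19.88388.
Balance: K_1 − x×(3.281 − 2.921) = K_2, so x = (K_1 − K_2)/(3.281 − 2.921) = 1.38498/0.36 = 3.85 km.

3.85 km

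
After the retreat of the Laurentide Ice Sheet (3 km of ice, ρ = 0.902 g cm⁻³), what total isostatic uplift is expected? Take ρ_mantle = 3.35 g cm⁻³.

0.808 km

Removing the load lets mantle flow back in; uplift u satisfies ρ_ice t = ρ_m u.
u = t ρ_ice/ρ_m = 3 km × 0.902/3.35 = 0.808 km.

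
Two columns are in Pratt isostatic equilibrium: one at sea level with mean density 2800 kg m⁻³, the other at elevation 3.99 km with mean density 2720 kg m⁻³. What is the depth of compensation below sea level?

136 km

ρ_ref D = ρ (D + h) → D (ρ_ref − ρ) = ρ h.
D = ρ h/(ρ_ref − ρ) = 2720 × 3.99 km/(2800 − 2720) = 136 km.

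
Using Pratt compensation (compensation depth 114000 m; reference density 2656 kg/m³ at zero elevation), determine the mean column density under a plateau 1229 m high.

2630 kg/m³

Pratt balance: ρ_ref D = ρ (D + h).
ρ = ρ_ref D/(D + h) = 2656 × 114000 m/(114000 m + 1229 m) = 2630 kg/m³.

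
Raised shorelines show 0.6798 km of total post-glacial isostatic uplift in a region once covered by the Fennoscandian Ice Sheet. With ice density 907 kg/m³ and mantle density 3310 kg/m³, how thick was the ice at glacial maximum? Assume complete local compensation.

u = t ρ_ice/ρ_m → t = u ρ_m/ρ_ice = 0.6798 km × 3310/907 = 2.48 km.

2.48 km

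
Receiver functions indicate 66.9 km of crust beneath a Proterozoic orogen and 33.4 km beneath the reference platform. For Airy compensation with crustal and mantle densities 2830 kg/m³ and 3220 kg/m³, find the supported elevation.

Excess crust Δ = 66.9 km − 33.4 km = 33.5 km, split between elevation h and root r with h + r = Δ.
Airy balance ρ_c h = (ρ_m − ρ_c) r gives r = h ρ_c/(ρ_m − ρ_c), so h (1 + ρ_c/(ρ_m − ρ_c)) = Δ, i.e. h = Δ (ρ_m − ρ_c)/ρ_m.
h = 33.5 km × 390/3220 = 4.06 km.

4.06 km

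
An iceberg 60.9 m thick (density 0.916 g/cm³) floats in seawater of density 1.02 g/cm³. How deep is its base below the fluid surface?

54.7 m

Draft d = t ρ_obj/ρ_fluid = 60.9 m × 0.916/1.02 = 54.7 m.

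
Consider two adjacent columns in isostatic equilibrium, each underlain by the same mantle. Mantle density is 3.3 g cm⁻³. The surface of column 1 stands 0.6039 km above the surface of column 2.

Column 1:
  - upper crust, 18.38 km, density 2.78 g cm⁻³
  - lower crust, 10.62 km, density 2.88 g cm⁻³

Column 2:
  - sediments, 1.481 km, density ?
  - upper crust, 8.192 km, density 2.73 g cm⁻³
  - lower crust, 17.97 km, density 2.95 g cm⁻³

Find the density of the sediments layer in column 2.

Take the compensation level at the base of the deeper column (depth z_c below the surface of column 1) and equate Σ ρ_i t_i down to z_c; mantle fills any gap and the z_c terms cancel.
Column 1: 18.38×2.78 + 10.62×2.88 + (z_c − 29)×3.3
Column 2: 0.6039×0 + 1.481×ρ + 8.192×2.73 + 17.97×2.95 + (z_c − 0.6039 − 27.643)×3.3
The z_c×3.3 term appears on both sides and cancels. Collect the known terms of each column as K = Σ(ρt)_known − 3.3 × (depth of known layers): K_1 = 81.682 − 3.3×29 = −14.018; K_2 = 75.37566 − 3.3×(0.6039 + 27.643) = −17.83911.
Balance: K_1 = K_2 + 1.481×ρ, so ρ = (K_1 − K_2)/1.481 = 3.82111/1.481 = 2.58 g cm⁻³.

2.58 g cm⁻³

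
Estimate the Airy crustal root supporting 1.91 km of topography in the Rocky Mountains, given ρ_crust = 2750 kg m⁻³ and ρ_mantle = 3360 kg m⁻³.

8.61 km

Equating mass per unit area of the two columns: the weight of the topography is balanced by the buoyancy of the root, ρ_c h = (ρ_m − ρ_c) r.
r = h · ρ_c / (ρ_m − ρ_c) = 1.91 km × 2750 / (3360 − 2750) = 8.61 km.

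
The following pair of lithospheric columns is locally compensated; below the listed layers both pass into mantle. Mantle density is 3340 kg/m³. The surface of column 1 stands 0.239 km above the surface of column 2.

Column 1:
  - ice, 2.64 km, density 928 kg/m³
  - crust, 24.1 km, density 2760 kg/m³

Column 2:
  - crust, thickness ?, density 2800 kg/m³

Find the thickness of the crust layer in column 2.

36.2 km

Take the compensation level at the base of the deeper column (depth z_c below the surface of column 1) and equate Σ ρ_i t_i down to z_c; mantle fills any gap and the z_c terms cancel.
Column 1: 2.64×928 + 24.1×2760 + (z_c − 26.74)×3340
Column 2: 0.239×0 + x×2800 + (z_c − 0.239 − 0 − x)×3340
The z_c×3340 term appears on both sides and cancels. Collect the known terms of each column as K = Σ(ρt)_known − 3340 × (depth of known layers): K_1 = 68965.92 − 3340×26.74 = −20345.68; K_2 = 0 − 3340×(0.239 + 0) = −798.26.
Balance: K_1 = K_2 − x×(3340 − 2800), so x = (K_2 − K_1)/(3340 − 2800) = 19547.4/540 = 36.2 km.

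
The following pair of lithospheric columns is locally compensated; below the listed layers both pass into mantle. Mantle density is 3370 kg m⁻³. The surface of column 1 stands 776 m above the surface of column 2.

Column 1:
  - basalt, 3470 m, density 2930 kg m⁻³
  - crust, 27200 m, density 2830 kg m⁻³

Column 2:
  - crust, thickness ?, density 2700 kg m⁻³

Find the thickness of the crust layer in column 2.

20300 m

Take the compensation level at the base of the deeper column (depth z_c below the surface of column 1) and equate Σ ρ_i t_i down to z_c; mantle fills any gap and the z_c terms cancel.
Column 1: 3470×2930 + 27200×2830 + (z_c − 30670)×3370
Column 2: 776×0 + x×2700 + (z_c − 776 − 0 − x)×3370
The z_c×3370 term appears on both sides and cancels. Collect the known terms of each column as K = Σ(ρt)_known − 3370 × (depth of known layers): K_1 = 87143100 − 3370×30670 = −16214800; K_2 = 0 − 3370×(776 + 0) = −2615120.
Balance: K_1 = K_2 − x×(3370 − 2700), so x = (K_2 − K_1)/(3370 − 2700) = 13599700/670 = 20300 m.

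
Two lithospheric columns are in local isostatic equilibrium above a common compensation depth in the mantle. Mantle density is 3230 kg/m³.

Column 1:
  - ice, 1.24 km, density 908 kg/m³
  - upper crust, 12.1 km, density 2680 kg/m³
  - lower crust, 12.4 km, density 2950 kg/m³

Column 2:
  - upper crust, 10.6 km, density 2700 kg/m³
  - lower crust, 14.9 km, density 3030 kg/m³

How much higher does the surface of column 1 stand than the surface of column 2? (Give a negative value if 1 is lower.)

For any compensation level in the mantle, the mantle terms cancel and isostasy reduces to e = (Σt_1 − Σt_2) − (Σ(ρt)_1 − Σ(ρt)_2) / ρ_m.
Σt_1 = 25.74 km; Σt_2 = 25.5 km; Σ(ρt)_1 = 70133.92; Σ(ρt)_2 = 73767 (in km·kg/m³).
e = (25.74 − 25.5) − (70133.92 − 73767) / 3230 = 1.36 km.

1.36 km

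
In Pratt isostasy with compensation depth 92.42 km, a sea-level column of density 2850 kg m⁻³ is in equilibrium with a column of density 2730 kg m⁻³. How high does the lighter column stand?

4.06 km

ρ_ref D = ρ (D + h) → h = D (ρ_ref − ρ)/ρ.
h = 92.42 km × (2850 − 2730)/2730 = 4.06 km.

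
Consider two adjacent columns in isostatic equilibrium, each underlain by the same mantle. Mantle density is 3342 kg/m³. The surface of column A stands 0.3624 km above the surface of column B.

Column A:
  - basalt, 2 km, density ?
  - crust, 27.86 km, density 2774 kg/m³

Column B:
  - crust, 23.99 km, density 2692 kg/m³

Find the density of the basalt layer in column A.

2850 kg/m³

Take the compensation level at the base of the deeper column (depth z_c below the surface of column A) and equate Σ ρ_i t_i down to z_c; mantle fills any gap and the z_c terms cancel.
Column A: 2×ρ + 27.86×2774 + (z_c − 29.86)×3342
Column B: 0.3624×0 + 23.99×2692 + (z_c − 0.3624 − 23.99)×3342
The z_c×3342 term appears on both sides and cancels. Collect the known terms of each column as K = Σ(ρt)_known − 3342 × (depth of known layers): K_A = 77283.64 − 3342×29.86 = −22508.48; K_B = 64581.08 − 3342×(0.3624 + 23.99) = −16804.6408.
Balance: K_A + 2×ρ = K_B, so ρ = (K_B − K_A)/2 = 5703.84/2 = 2850 kg/m³.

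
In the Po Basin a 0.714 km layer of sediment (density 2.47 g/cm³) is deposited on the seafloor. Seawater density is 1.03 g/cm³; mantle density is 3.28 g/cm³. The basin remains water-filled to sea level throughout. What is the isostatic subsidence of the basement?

0.457 km

Submarine loading: the sediment displaces seawater, and the subsidence is in turn flooded, so s (ρ_m − ρ_w) = t (ρ_sed − ρ_w).
s = 0.714 km × (2.47 − 1.03) / (3.28 − 1.03) = 0.457 km.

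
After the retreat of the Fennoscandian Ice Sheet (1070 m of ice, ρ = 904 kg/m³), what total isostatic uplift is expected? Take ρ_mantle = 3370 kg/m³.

287 m

Removing the load lets mantle flow back in; uplift u satisfies ρ_ice t = ρ_m u.
u = t ρ_ice/ρ_m = 1070 m × 904/3370 = 287 m.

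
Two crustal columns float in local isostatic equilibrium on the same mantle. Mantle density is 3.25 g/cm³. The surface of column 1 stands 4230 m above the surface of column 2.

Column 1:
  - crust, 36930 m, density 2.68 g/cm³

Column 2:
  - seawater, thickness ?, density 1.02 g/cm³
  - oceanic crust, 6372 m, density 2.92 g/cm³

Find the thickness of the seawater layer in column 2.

Take the compensation level at the base of the deeper column (depth z_c below the surface of column 1) and equate Σ ρ_i t_i down to z_c; mantle fills any gap and the z_c terms cancel.
Column 1: 36930×2.68 + (z_c − 36930)×3.25
Column 2: 4230×0 + x×1.02 + 6372×2.92 + (z_c − 4230 − 6372 − x)×3.25
The z_c×3.25 term appears on both sides and cancels. Collect the known terms of each column as K = Σ(ρt)_known − 3.25 × (depth of known layers): K_1 = 98972.4 − 3.25×36930 = −21050.1; K_2 = 18606.24 − 3.25×(4230 + 6372) = −15850.26.
Balance: K_1 = K_2 − x×(3.25 − 1.02), so x = (K_2 − K_1)/(3.25 − 1.02) = 5199.84/2.23 = 2330 m.

2330 m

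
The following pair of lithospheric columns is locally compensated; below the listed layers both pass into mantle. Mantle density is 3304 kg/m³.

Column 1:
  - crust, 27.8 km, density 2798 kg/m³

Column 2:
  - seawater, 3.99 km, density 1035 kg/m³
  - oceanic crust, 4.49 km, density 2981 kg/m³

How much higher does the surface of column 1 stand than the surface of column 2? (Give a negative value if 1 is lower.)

For any compensation level in the mantle, the mantle terms cancel and isostasy reduces to e = (Σt_1 − Σt_2) − (Σ(ρt)_1 − Σ(ρt)_2) / ρ_m.
Σt_1 = 27.8 km; Σt_2 = 8.48 km; Σ(ρt)_1 = 77784.4; Σ(ρt)_2 = 17514.34 (in km·kg/m³).
e = (27.8 − 8.48) − (77784.4 − 17514.34) / 3304 = 1.08 km.

1.08 km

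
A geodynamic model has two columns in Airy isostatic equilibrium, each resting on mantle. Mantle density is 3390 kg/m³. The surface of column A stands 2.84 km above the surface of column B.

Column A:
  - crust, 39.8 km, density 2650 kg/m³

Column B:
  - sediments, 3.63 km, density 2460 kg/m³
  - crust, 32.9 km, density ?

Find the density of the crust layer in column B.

Take the compensation level at the base of the deeper column (depth z_c below the surface of column A) and equate Σ ρ_i t_i down to z_c; mantle fills any gap and the z_c terms cancel.
Column A: 39.8×2650 + (z_c − 39.8)×3390
Column B: 2.84×0 + 3.63×2460 + 32.9×ρ + (z_c − 2.84 − 36.53)×3390
The z_c×3390 term appears on both sides and cancels. Collect the known terms of each column as K = Σ(ρt)_known − 3390 × (depth of known layers): K_A = 105470 − 3390×39.8 = −29452; K_B = 8929.8 − 3390×(2.84 + 36.53) = −124534.5.
Balance: K_A = K_B + 32.9×ρ, so ρ = (K_A − K_B)/32.9 = 95082.5/32.9 = 2890 kg/m³.

2890 kg/m³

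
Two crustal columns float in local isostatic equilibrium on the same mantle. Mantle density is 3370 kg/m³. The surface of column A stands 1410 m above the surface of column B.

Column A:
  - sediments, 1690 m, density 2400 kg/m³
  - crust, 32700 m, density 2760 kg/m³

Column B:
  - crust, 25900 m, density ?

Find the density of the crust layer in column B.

Take the compensation level at the base of the deeper column (depth z_c below the surface of column A) and equate Σ ρ_i t_i down to z_c; mantle fills any gap and the z_c terms cancel.
Column A: 1690×2400 + 32700×2760 + (z_c − 34390)×3370
Column B: 1410×0 + 25900×ρ + (z_c − 1410 − 25900)×3370
The z_c×3370 term appears on both sides and cancels. Collect the known terms of each column as K = Σ(ρt)_known − 3370 × (depth of known layers): K_A = 94308000 − 3370×34390 = −21586300; K_B = 0 − 3370×(1410 + 25900) = −92034700.
Balance: K_A = K_B + 25900×ρ, so ρ = (K_A − K_B)/25900 = 70448400/25900 = 2720 kg/m³.

2720 kg/m³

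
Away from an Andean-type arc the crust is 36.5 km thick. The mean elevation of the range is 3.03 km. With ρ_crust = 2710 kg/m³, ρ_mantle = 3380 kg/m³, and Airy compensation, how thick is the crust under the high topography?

Root depth r = h ρ_c / (ρ_m − ρ_c) = 3.03 km × 2710 / 670 = 12.26 km.
Total thickness = T + h + r = 36.5 km + 3.03 km + 12.26 km = 51.8 km.

51.8 km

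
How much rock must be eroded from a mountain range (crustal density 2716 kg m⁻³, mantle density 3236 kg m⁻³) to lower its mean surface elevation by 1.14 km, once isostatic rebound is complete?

Net drop Δ = e − u = e − e ρ_c/ρ_m = e (ρ_m − ρ_c)/ρ_m.
e = Δ ρ_m/(ρ_m − ρ_c) = 1.14 km × 3236/520 = 7.09 km.

7.09 km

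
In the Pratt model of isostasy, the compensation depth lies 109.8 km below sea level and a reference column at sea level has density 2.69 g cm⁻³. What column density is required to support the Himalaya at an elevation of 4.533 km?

Pratt balance: ρ_ref D = ρ (D + h).
ρ = ρ_ref D/(D + h) = 2.69 × 109.8 km/(109.8 km + 4.533 km) = 2.58 g cm⁻³.

2.58 g cm⁻³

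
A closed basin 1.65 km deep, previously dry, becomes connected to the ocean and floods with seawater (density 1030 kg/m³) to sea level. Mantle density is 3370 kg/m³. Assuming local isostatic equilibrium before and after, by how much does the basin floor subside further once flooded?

0.726 km

After flooding the water column is d + s deep. Its weight must equal the weight of mantle displaced by the extra subsidence s: (d + s) ρ_w = s ρ_m.
s = d ρ_w / (ρ_m − ρ_w) = 1.65 km × 1030/(3370 − 1030) = 0.726 km.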